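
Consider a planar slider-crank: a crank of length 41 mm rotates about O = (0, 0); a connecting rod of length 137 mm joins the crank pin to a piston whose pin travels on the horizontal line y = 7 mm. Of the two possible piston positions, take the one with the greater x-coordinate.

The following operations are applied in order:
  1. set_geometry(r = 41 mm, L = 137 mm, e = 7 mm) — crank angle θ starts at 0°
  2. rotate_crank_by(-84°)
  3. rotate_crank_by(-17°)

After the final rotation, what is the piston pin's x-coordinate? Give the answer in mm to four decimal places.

set_geometry: r = 41 mm, L = 137 mm, e = 7 mm; θ ← 0°
rotate_crank_by(-84°): θ ← 0° -84° = -84°
rotate_crank_by(-17°): θ ← -84° -17° = -101°
crank pin P = (r cos θ, r sin θ) = (-7.823169, -40.246715)
h = r sin θ − e = -40.246715 − 7 = -47.246715
x = r cos θ + √(L² − h²) = -7.823169 + √(18769.0 − 2232.2520) = -7.823169 + 128.595287 = 120.772119

120.7721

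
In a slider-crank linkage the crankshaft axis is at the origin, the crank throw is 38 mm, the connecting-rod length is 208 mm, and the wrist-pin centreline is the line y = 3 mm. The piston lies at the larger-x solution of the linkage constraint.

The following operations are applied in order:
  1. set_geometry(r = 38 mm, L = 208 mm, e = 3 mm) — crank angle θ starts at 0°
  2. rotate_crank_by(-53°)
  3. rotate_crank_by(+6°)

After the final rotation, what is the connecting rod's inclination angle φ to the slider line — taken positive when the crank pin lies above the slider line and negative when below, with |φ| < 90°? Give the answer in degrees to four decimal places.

set_geometry: r = 38 mm, L = 208 mm, e = 3 mm; θ ← 0°
rotate_crank_by(-53°): θ ← 0° -53° = -53°
rotate_crank_by(+6°): θ ← -53° +6° = -47°
crank pin P = (r cos θ, r sin θ) = (25.915938, -27.791441)
h = r sin θ − e = -27.791441 − 3 = -30.791441
sin φ = h / L = -30.791441 / 208 = -0.14803577
φ = arcsin(-0.14803577) = -8.513114°

-8.5131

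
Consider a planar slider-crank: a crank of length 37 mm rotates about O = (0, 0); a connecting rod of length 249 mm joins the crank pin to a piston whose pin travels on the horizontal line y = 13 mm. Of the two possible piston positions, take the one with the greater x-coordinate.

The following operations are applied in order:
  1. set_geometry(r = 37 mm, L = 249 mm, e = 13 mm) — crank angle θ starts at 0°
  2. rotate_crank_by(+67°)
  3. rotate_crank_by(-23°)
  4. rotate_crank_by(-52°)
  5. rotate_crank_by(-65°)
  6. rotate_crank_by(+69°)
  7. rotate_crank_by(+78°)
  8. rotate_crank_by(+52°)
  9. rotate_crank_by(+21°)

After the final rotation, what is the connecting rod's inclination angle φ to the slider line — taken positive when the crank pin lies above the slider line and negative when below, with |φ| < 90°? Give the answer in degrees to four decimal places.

set_geometry: r = 37 mm, L = 249 mm, e = 13 mm; θ ← 0°
rotate_crank_by(+67°): θ ← 0° +67° = 67°
rotate_crank_by(-23°): θ ← 67° -23° = 44°
rotate_crank_by(-52°): θ ← 44° -52° = -8°
rotate_crank_by(-65°): θ ← -8° -65° = -73°
rotate_crank_by(+69°): θ ← -73° +69° = -4°
rotate_crank_by(+78°): θ ← -4° +78° = 74°
rotate_crank_by(+52°): θ ← 74° +52° = 126°
rotate_crank_by(+21°): θ ← 126° +21° = 147°
crank pin P = (r cos θ, r sin θ) = (-31.030811, 20.151644)
h = r sin θ − e = 20.151644 − 13 = 7.151644
sin φ = h / L = 7.151644 / 249 = 0.02872146
φ = arcsin(0.02872146) = 1.645845°

1.6458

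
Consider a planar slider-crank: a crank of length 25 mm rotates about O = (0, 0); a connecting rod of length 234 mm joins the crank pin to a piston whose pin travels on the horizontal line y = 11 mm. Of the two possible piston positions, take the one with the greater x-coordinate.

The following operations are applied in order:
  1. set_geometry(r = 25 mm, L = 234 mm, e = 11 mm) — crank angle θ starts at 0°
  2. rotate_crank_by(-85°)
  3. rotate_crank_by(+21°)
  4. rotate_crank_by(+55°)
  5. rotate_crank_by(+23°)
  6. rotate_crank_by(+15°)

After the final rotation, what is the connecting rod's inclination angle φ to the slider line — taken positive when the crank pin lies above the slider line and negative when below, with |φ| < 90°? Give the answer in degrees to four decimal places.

0.2743

set_geometry: r = 25 mm, L = 234 mm, e = 11 mm; θ ← 0°
rotate_crank_by(-85°): θ ← 0° -85° = -85°
rotate_crank_by(+21°): θ ← -85° +21° = -64°
rotate_crank_by(+55°): θ ← -64° +55° = -9°
rotate_crank_by(+23°): θ ← -9° +23° = 14°
rotate_crank_by(+15°): θ ← 14° +15° = 29°
crank pin P = (r cos θ, r sin θ) = (21.865493, 12.120241)
h = r sin θ − e = 12.120241 − 11 = 1.120241
sin φ = h / L = 1.120241 / 234 = 0.00478735
φ = arcsin(0.00478735) = 0.274296°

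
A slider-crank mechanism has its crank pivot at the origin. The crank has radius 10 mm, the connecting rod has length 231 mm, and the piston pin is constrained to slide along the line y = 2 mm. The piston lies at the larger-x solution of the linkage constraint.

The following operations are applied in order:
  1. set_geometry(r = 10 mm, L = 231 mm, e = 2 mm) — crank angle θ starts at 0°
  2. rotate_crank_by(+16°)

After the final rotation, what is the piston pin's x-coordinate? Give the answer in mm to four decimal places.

set_geometry: r = 10 mm, L = 231 mm, e = 2 mm; θ ← 0°
rotate_crank_by(+16°): θ ← 0° +16° = 16°
crank pin P = (r cos θ, r sin θ) = (9.612617, 2.756374)
h = r sin θ − e = 2.756374 − 2 = 0.756374
x = r cos θ + √(L² − h²) = 9.612617 + √(53361.0 − 0.5721) = 9.612617 + 230.998762 = 240.611379

240.6114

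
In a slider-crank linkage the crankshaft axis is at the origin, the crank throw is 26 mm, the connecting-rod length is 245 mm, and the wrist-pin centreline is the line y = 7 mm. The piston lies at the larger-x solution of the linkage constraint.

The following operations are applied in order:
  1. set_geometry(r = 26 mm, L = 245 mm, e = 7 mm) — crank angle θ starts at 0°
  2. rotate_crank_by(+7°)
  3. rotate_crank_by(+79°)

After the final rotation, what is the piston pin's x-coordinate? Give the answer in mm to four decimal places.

set_geometry: r = 26 mm, L = 245 mm, e = 7 mm; θ ← 0°
rotate_crank_by(+7°): θ ← 0° +7° = 7°
rotate_crank_by(+79°): θ ← 7° +79° = 86°
crank pin P = (r cos θ, r sin θ) = (1.813668, 25.936665)
h = r sin θ − e = 25.936665 − 7 = 18.936665
x = r cos θ + √(L² − h²) = 1.813668 + √(60025.0 − 358.5973) = 1.813668 + 244.267072 = 246.080741

246.0807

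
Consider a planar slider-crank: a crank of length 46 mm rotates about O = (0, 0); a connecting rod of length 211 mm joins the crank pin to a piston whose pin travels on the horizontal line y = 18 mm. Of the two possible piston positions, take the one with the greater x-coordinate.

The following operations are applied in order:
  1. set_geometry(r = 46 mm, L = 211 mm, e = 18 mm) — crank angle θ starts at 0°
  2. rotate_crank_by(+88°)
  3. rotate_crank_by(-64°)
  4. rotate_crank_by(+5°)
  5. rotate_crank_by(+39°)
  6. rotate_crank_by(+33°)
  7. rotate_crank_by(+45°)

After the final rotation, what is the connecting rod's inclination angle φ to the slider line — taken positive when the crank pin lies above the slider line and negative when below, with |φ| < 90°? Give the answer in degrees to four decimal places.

2.0976

set_geometry: r = 46 mm, L = 211 mm, e = 18 mm; θ ← 0°
rotate_crank_by(+88°): θ ← 0° +88° = 88°
rotate_crank_by(-64°): θ ← 88° -64° = 24°
rotate_crank_by(+5°): θ ← 24° +5° = 29°
rotate_crank_by(+39°): θ ← 29° +39° = 68°
rotate_crank_by(+33°): θ ← 68° +33° = 101°
rotate_crank_by(+45°): θ ← 101° +45° = 146°
crank pin P = (r cos θ, r sin θ) = (-38.135728, 25.722874)
h = r sin θ − e = 25.722874 − 18 = 7.722874
sin φ = h / L = 7.722874 / 211 = 0.03660130
φ = arcsin(0.03660130) = 2.097568°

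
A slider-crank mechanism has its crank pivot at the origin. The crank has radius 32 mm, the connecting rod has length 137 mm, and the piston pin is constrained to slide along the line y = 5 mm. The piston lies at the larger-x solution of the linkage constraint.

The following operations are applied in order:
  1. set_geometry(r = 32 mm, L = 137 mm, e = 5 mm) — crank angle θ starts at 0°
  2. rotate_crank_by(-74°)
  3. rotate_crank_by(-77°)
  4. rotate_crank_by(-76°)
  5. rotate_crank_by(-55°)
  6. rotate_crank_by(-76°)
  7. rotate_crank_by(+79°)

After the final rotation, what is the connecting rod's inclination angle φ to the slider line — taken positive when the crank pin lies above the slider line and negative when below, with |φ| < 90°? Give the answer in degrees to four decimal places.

set_geometry: r = 32 mm, L = 137 mm, e = 5 mm; θ ← 0°
rotate_crank_by(-74°): θ ← 0° -74° = -74°
rotate_crank_by(-77°): θ ← -74° -77° = -151°
rotate_crank_by(-76°): θ ← -151° -76° = -227°
rotate_crank_by(-55°): θ ← -227° -55° = -282°
rotate_crank_by(-76°): θ ← -282° -76° = -358°
rotate_crank_by(+79°): θ ← -358° +79° = -279°
crank pin P = (r cos θ, r sin θ) = (5.005903, 31.606027)
h = r sin θ − e = 31.606027 − 5 = 26.606027
sin φ = h / L = 26.606027 / 137 = 0.19420458
φ = arcsin(0.19420458) = 11.198261°

11.1983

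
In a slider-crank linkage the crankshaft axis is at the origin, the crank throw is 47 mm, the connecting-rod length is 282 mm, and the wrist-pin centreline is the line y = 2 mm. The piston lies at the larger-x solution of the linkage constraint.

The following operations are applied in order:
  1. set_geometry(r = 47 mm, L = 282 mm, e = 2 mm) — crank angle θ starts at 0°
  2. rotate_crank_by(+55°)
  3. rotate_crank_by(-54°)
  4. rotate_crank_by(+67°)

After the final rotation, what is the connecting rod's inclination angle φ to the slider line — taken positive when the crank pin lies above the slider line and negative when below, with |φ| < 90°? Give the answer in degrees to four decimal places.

set_geometry: r = 47 mm, L = 282 mm, e = 2 mm; θ ← 0°
rotate_crank_by(+55°): θ ← 0° +55° = 55°
rotate_crank_by(-54°): θ ← 55° -54° = 1°
rotate_crank_by(+67°): θ ← 1° +67° = 68°
crank pin P = (r cos θ, r sin θ) = (17.606510, 43.577641)
h = r sin θ − e = 43.577641 − 2 = 41.577641
sin φ = h / L = 41.577641 / 282 = 0.14743844
φ = arcsin(0.14743844) = 8.478510°

8.4785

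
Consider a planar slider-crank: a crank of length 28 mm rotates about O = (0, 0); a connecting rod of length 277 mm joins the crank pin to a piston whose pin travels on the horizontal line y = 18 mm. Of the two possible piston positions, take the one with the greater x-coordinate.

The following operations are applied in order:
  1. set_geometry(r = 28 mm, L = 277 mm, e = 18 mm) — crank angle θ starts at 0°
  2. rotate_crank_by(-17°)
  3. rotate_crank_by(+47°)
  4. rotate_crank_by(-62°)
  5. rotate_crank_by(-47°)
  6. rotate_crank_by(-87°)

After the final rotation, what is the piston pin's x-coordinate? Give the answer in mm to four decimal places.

set_geometry: r = 28 mm, L = 277 mm, e = 18 mm; θ ← 0°
rotate_crank_by(-17°): θ ← 0° -17° = -17°
rotate_crank_by(+47°): θ ← -17° +47° = 30°
rotate_crank_by(-62°): θ ← 30° -62° = -32°
rotate_crank_by(-47°): θ ← -32° -47° = -79°
rotate_crank_by(-87°): θ ← -79° -87° = -166°
crank pin P = (r cos θ, r sin θ) = (-27.168280, -6.773813)
h = r sin θ − e = -6.773813 − 18 = -24.773813
x = r cos θ + √(L² − h²) = -27.168280 + √(76729.0 − 613.7418) = -27.168280 + 275.889939 = 248.721658

248.7217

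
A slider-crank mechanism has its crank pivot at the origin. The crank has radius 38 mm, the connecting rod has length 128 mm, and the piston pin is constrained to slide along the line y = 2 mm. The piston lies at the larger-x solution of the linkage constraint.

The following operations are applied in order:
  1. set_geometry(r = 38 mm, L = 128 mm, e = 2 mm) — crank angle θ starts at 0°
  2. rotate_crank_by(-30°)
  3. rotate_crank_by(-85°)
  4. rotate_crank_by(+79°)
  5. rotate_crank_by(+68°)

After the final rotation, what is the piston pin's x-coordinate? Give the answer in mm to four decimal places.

set_geometry: r = 38 mm, L = 128 mm, e = 2 mm; θ ← 0°
rotate_crank_by(-30°): θ ← 0° -30° = -30°
rotate_crank_by(-85°): θ ← -30° -85° = -115°
rotate_crank_by(+79°): θ ← -115° +79° = -36°
rotate_crank_by(+68°): θ ← -36° +68° = 32°
crank pin P = (r cos θ, r sin θ) = (32.225828, 20.136932)
h = r sin θ − e = 20.136932 − 2 = 18.136932
x = r cos θ + √(L² − h²) = 32.225828 + √(16384.0 − 328.9483) = 32.225828 + 126.708530 = 158.934358

158.9344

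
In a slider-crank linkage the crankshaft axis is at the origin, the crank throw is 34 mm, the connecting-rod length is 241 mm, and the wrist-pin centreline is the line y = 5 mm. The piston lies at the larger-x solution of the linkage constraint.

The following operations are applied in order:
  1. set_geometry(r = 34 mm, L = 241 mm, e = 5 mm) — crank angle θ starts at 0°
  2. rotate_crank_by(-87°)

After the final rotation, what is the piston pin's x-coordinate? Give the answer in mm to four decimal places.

239.6105

set_geometry: r = 34 mm, L = 241 mm, e = 5 mm; θ ← 0°
rotate_crank_by(-87°): θ ← 0° -87° = -87°
crank pin P = (r cos θ, r sin θ) = (1.779423, -33.953404)
h = r sin θ − e = -33.953404 − 5 = -38.953404
x = r cos θ + √(L² − h²) = 1.779423 + √(58081.0 − 1517.3677) = 1.779423 + 237.831100 = 239.610523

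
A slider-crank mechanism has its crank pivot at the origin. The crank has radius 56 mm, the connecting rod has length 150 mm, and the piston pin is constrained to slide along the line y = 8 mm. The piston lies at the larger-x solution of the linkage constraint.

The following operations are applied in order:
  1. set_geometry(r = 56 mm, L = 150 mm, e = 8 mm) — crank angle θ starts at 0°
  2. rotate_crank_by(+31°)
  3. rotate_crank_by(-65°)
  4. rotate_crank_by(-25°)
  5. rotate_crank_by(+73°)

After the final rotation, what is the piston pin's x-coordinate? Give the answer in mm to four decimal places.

204.2339

set_geometry: r = 56 mm, L = 150 mm, e = 8 mm; θ ← 0°
rotate_crank_by(+31°): θ ← 0° +31° = 31°
rotate_crank_by(-65°): θ ← 31° -65° = -34°
rotate_crank_by(-25°): θ ← -34° -25° = -59°
rotate_crank_by(+73°): θ ← -59° +73° = 14°
crank pin P = (r cos θ, r sin θ) = (54.336561, 13.547626)
h = r sin θ − e = 13.547626 − 8 = 5.547626
x = r cos θ + √(L² − h²) = 54.336561 + √(22500.0 − 30.7762) = 54.336561 + 149.897378 = 204.233938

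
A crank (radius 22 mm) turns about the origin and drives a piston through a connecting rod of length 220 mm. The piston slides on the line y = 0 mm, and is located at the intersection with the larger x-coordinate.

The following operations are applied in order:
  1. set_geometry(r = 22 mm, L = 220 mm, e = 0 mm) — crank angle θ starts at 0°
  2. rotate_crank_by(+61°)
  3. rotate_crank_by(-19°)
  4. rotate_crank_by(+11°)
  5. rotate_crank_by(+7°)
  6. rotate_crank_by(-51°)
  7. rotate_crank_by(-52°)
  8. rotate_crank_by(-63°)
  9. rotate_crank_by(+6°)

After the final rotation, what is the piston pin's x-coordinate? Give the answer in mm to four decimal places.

215.1103

set_geometry: r = 22 mm, L = 220 mm, e = 0 mm; θ ← 0°
rotate_crank_by(+61°): θ ← 0° +61° = 61°
rotate_crank_by(-19°): θ ← 61° -19° = 42°
rotate_crank_by(+11°): θ ← 42° +11° = 53°
rotate_crank_by(+7°): θ ← 53° +7° = 60°
rotate_crank_by(-51°): θ ← 60° -51° = 9°
rotate_crank_by(-52°): θ ← 9° -52° = -43°
rotate_crank_by(-63°): θ ← -43° -63° = -106°
rotate_crank_by(+6°): θ ← -106° +6° = -100°
crank pin P = (r cos θ, r sin θ) = (-3.820260, -21.665771)
h = r sin θ − e = -21.665771 − 0 = -21.665771
x = r cos θ + √(L² − h²) = -3.820260 + √(48400.0 − 469.4056) = -3.820260 + 218.930570 = 215.110310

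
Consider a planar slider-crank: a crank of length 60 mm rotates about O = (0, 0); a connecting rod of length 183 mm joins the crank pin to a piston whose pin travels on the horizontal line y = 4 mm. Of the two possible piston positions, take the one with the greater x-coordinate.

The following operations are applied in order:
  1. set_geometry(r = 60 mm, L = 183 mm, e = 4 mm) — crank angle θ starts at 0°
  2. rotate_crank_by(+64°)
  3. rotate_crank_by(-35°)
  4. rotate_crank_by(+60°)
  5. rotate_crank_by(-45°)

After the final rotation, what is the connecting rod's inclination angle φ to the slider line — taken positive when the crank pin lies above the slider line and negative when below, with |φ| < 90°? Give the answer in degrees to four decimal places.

set_geometry: r = 60 mm, L = 183 mm, e = 4 mm; θ ← 0°
rotate_crank_by(+64°): θ ← 0° +64° = 64°
rotate_crank_by(-35°): θ ← 64° -35° = 29°
rotate_crank_by(+60°): θ ← 29° +60° = 89°
rotate_crank_by(-45°): θ ← 89° -45° = 44°
crank pin P = (r cos θ, r sin θ) = (43.160388, 41.679502)
h = r sin θ − e = 41.679502 − 4 = 37.679502
sin φ = h / L = 37.679502 / 183 = 0.20589892
φ = arcsin(0.20589892) = 11.882126°

11.8821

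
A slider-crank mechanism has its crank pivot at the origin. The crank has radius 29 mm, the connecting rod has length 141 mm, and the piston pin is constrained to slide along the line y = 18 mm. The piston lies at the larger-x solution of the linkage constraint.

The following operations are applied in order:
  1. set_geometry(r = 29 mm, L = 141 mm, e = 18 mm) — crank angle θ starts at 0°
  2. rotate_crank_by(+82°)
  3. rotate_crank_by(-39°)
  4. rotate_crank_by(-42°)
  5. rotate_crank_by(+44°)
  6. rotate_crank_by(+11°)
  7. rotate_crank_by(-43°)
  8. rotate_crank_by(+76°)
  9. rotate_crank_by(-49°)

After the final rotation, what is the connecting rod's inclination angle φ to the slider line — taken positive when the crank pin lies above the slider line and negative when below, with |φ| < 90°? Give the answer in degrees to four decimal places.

0.2604

set_geometry: r = 29 mm, L = 141 mm, e = 18 mm; θ ← 0°
rotate_crank_by(+82°): θ ← 0° +82° = 82°
rotate_crank_by(-39°): θ ← 82° -39° = 43°
rotate_crank_by(-42°): θ ← 43° -42° = 1°
rotate_crank_by(+44°): θ ← 1° +44° = 45°
rotate_crank_by(+11°): θ ← 45° +11° = 56°
rotate_crank_by(-43°): θ ← 56° -43° = 13°
rotate_crank_by(+76°): θ ← 13° +76° = 89°
rotate_crank_by(-49°): θ ← 89° -49° = 40°
crank pin P = (r cos θ, r sin θ) = (22.215289, 18.640841)
h = r sin θ − e = 18.640841 − 18 = 0.640841
sin φ = h / L = 0.640841 / 141 = 0.00454497
φ = arcsin(0.00454497) = 0.260408°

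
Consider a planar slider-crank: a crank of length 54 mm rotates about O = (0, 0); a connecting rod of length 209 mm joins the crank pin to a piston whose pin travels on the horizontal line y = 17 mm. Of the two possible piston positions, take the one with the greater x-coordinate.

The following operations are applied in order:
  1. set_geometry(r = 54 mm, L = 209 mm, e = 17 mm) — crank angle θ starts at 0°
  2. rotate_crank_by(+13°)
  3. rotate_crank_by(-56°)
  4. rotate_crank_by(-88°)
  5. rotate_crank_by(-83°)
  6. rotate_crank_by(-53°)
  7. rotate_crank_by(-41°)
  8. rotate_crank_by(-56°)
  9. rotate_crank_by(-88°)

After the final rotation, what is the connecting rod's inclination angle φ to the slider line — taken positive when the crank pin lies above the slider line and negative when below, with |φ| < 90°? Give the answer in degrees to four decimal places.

-19.8498

set_geometry: r = 54 mm, L = 209 mm, e = 17 mm; θ ← 0°
rotate_crank_by(+13°): θ ← 0° +13° = 13°
rotate_crank_by(-56°): θ ← 13° -56° = -43°
rotate_crank_by(-88°): θ ← -43° -88° = -131°
rotate_crank_by(-83°): θ ← -131° -83° = -214°
rotate_crank_by(-53°): θ ← -214° -53° = -267°
rotate_crank_by(-41°): θ ← -267° -41° = -308°
rotate_crank_by(-56°): θ ← -308° -56° = -364°
rotate_crank_by(-88°): θ ← -364° -88° = -452°
crank pin P = (r cos θ, r sin θ) = (-1.884573, -53.967105)
h = r sin θ − e = -53.967105 − 17 = -70.967105
sin φ = h / L = -70.967105 / 209 = -0.33955552
φ = arcsin(-0.33955552) = -19.849797°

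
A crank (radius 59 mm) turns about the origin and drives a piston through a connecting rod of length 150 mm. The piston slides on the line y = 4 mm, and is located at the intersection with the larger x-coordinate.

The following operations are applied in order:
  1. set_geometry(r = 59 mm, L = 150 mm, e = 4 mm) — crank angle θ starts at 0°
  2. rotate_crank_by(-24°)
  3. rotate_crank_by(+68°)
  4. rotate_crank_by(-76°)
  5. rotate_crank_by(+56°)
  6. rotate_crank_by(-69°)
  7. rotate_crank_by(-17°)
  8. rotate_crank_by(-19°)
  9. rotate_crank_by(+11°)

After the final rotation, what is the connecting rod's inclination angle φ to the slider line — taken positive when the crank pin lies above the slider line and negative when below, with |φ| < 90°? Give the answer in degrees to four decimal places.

-23.3458

set_geometry: r = 59 mm, L = 150 mm, e = 4 mm; θ ← 0°
rotate_crank_by(-24°): θ ← 0° -24° = -24°
rotate_crank_by(+68°): θ ← -24° +68° = 44°
rotate_crank_by(-76°): θ ← 44° -76° = -32°
rotate_crank_by(+56°): θ ← -32° +56° = 24°
rotate_crank_by(-69°): θ ← 24° -69° = -45°
rotate_crank_by(-17°): θ ← -45° -17° = -62°
rotate_crank_by(-19°): θ ← -62° -19° = -81°
rotate_crank_by(+11°): θ ← -81° +11° = -70°
crank pin P = (r cos θ, r sin θ) = (20.179188, -55.441865)
h = r sin θ − e = -55.441865 − 4 = -59.441865
sin φ = h / L = -59.441865 / 150 = -0.39627910
φ = arcsin(-0.39627910) = -23.345772°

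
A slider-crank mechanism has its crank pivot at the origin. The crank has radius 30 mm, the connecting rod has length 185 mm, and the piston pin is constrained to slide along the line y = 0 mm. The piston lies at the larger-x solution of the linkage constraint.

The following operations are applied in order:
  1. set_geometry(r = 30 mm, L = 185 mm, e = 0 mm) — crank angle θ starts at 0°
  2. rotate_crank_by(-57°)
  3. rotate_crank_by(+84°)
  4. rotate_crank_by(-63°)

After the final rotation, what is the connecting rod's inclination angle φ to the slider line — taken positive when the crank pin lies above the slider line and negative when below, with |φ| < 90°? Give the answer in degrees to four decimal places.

set_geometry: r = 30 mm, L = 185 mm, e = 0 mm; θ ← 0°
rotate_crank_by(-57°): θ ← 0° -57° = -57°
rotate_crank_by(+84°): θ ← -57° +84° = 27°
rotate_crank_by(-63°): θ ← 27° -63° = -36°
crank pin P = (r cos θ, r sin θ) = (24.270510, -17.633558)
h = r sin θ − e = -17.633558 − 0 = -17.633558
sin φ = h / L = -17.633558 / 185 = -0.09531653
φ = arcsin(-0.09531653) = -5.469538°

-5.4695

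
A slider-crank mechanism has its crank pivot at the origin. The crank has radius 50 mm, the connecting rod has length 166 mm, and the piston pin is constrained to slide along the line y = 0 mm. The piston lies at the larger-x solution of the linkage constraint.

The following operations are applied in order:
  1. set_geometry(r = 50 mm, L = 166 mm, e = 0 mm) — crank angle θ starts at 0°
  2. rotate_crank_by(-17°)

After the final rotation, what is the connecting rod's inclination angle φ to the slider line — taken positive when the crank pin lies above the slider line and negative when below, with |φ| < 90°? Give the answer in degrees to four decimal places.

-5.0522

set_geometry: r = 50 mm, L = 166 mm, e = 0 mm; θ ← 0°
rotate_crank_by(-17°): θ ← 0° -17° = -17°
crank pin P = (r cos θ, r sin θ) = (47.815238, -14.618585)
h = r sin θ − e = -14.618585 − 0 = -14.618585
sin φ = h / L = -14.618585 / 166 = -0.08806377
φ = arcsin(-0.08806377) = -5.052227°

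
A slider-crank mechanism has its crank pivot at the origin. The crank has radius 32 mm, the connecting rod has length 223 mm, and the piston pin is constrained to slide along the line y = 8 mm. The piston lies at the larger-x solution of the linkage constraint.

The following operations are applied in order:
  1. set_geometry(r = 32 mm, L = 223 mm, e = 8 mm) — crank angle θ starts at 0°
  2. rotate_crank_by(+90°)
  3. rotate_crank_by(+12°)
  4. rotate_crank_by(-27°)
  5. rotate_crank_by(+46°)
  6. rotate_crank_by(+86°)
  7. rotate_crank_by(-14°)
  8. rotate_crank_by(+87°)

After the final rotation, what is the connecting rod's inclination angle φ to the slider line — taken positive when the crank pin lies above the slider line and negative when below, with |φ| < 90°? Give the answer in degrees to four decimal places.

-10.2063

set_geometry: r = 32 mm, L = 223 mm, e = 8 mm; θ ← 0°
rotate_crank_by(+90°): θ ← 0° +90° = 90°
rotate_crank_by(+12°): θ ← 90° +12° = 102°
rotate_crank_by(-27°): θ ← 102° -27° = 75°
rotate_crank_by(+46°): θ ← 75° +46° = 121°
rotate_crank_by(+86°): θ ← 121° +86° = 207°
rotate_crank_by(-14°): θ ← 207° -14° = 193°
rotate_crank_by(+87°): θ ← 193° +87° = 280°
crank pin P = (r cos θ, r sin θ) = (5.556742, -31.513848)
h = r sin θ − e = -31.513848 − 8 = -39.513848
sin φ = h / L = -39.513848 / 223 = -0.17719214
φ = arcsin(-0.17719214) = -10.206253°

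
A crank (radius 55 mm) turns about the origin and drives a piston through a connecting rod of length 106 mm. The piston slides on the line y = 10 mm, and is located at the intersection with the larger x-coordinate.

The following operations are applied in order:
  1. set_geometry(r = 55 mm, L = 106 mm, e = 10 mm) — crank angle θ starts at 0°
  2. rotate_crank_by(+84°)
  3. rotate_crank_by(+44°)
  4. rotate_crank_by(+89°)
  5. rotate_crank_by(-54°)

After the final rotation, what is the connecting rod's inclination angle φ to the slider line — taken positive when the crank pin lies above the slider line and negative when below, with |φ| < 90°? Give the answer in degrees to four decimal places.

set_geometry: r = 55 mm, L = 106 mm, e = 10 mm; θ ← 0°
rotate_crank_by(+84°): θ ← 0° +84° = 84°
rotate_crank_by(+44°): θ ← 84° +44° = 128°
rotate_crank_by(+89°): θ ← 128° +89° = 217°
rotate_crank_by(-54°): θ ← 217° -54° = 163°
crank pin P = (r cos θ, r sin θ) = (-52.596762, 16.080444)
h = r sin θ − e = 16.080444 − 10 = 6.080444
sin φ = h / L = 6.080444 / 106 = 0.05736268
φ = arcsin(0.05736268) = 3.288444°

3.2884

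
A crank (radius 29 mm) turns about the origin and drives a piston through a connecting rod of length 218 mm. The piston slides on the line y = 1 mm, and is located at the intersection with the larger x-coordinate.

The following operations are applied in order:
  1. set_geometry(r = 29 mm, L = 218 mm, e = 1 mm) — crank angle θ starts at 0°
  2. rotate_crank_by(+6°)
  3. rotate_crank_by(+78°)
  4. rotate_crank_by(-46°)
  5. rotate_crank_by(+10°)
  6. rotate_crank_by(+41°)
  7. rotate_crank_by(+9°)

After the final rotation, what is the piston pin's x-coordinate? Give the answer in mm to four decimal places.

212.1947

set_geometry: r = 29 mm, L = 218 mm, e = 1 mm; θ ← 0°
rotate_crank_by(+6°): θ ← 0° +6° = 6°
rotate_crank_by(+78°): θ ← 6° +78° = 84°
rotate_crank_by(-46°): θ ← 84° -46° = 38°
rotate_crank_by(+10°): θ ← 38° +10° = 48°
rotate_crank_by(+41°): θ ← 48° +41° = 89°
rotate_crank_by(+9°): θ ← 89° +9° = 98°
crank pin P = (r cos θ, r sin θ) = (-4.036020, 28.717774)
h = r sin θ − e = 28.717774 − 1 = 27.717774
x = r cos θ + √(L² − h²) = -4.036020 + √(47524.0 − 768.2750) = -4.036020 + 216.230722 = 212.194702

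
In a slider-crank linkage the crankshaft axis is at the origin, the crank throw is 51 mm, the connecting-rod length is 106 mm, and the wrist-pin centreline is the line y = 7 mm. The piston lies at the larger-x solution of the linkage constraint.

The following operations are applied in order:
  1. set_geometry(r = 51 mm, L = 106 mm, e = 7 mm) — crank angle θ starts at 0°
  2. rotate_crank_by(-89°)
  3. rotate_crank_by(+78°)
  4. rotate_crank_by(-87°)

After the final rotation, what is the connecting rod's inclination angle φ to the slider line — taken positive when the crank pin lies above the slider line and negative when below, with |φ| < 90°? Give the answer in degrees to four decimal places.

set_geometry: r = 51 mm, L = 106 mm, e = 7 mm; θ ← 0°
rotate_crank_by(-89°): θ ← 0° -89° = -89°
rotate_crank_by(+78°): θ ← -89° +78° = -11°
rotate_crank_by(-87°): θ ← -11° -87° = -98°
crank pin P = (r cos θ, r sin θ) = (-7.097828, -50.503672)
h = r sin θ − e = -50.503672 − 7 = -57.503672
sin φ = h / L = -57.503672 / 106 = -0.54248747
φ = arcsin(-0.54248747) = -32.853133°

-32.8531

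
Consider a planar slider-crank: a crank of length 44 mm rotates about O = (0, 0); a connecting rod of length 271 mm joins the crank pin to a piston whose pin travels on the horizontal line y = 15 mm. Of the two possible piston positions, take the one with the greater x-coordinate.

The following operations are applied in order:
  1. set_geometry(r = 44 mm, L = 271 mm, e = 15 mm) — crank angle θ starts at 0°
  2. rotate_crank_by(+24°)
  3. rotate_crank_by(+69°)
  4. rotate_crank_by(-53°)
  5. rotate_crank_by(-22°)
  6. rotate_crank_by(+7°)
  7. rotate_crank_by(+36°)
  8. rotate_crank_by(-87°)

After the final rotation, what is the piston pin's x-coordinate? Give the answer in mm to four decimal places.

308.3690

set_geometry: r = 44 mm, L = 271 mm, e = 15 mm; θ ← 0°
rotate_crank_by(+24°): θ ← 0° +24° = 24°
rotate_crank_by(+69°): θ ← 24° +69° = 93°
rotate_crank_by(-53°): θ ← 93° -53° = 40°
rotate_crank_by(-22°): θ ← 40° -22° = 18°
rotate_crank_by(+7°): θ ← 18° +7° = 25°
rotate_crank_by(+36°): θ ← 25° +36° = 61°
rotate_crank_by(-87°): θ ← 61° -87° = -26°
crank pin P = (r cos θ, r sin θ) = (39.546938, -19.288330)
h = r sin θ − e = -19.288330 − 15 = -34.288330
x = r cos θ + √(L² − h²) = 39.546938 + √(73441.0 − 1175.6896) = 39.546938 + 268.822079 = 308.369017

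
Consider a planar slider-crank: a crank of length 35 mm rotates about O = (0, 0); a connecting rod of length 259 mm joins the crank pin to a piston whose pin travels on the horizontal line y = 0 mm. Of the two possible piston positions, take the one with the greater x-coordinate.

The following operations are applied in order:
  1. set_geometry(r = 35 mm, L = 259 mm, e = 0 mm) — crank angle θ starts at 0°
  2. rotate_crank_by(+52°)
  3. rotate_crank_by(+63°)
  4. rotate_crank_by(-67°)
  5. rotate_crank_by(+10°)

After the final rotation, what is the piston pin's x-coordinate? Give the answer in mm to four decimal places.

set_geometry: r = 35 mm, L = 259 mm, e = 0 mm; θ ← 0°
rotate_crank_by(+52°): θ ← 0° +52° = 52°
rotate_crank_by(+63°): θ ← 52° +63° = 115°
rotate_crank_by(-67°): θ ← 115° -67° = 48°
rotate_crank_by(+10°): θ ← 48° +10° = 58°
crank pin P = (r cos θ, r sin θ) = (18.547174, 29.681683)
h = r sin θ − e = 29.681683 − 0 = 29.681683
x = r cos θ + √(L² − h²) = 18.547174 + √(67081.0 − 881.0023) = 18.547174 + 257.293602 = 275.840776

275.8408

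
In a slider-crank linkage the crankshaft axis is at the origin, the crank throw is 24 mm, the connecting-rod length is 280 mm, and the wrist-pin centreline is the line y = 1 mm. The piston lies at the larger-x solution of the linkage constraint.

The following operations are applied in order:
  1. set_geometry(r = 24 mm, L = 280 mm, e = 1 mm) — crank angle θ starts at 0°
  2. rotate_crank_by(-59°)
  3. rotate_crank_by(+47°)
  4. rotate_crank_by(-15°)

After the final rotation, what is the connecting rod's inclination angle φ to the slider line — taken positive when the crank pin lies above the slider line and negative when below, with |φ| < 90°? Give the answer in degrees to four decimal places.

-2.4349

set_geometry: r = 24 mm, L = 280 mm, e = 1 mm; θ ← 0°
rotate_crank_by(-59°): θ ← 0° -59° = -59°
rotate_crank_by(+47°): θ ← -59° +47° = -12°
rotate_crank_by(-15°): θ ← -12° -15° = -27°
crank pin P = (r cos θ, r sin θ) = (21.384157, -10.895772)
h = r sin θ − e = -10.895772 − 1 = -11.895772
sin φ = h / L = -11.895772 / 280 = -0.04248490
φ = arcsin(-0.04248490) = -2.434938°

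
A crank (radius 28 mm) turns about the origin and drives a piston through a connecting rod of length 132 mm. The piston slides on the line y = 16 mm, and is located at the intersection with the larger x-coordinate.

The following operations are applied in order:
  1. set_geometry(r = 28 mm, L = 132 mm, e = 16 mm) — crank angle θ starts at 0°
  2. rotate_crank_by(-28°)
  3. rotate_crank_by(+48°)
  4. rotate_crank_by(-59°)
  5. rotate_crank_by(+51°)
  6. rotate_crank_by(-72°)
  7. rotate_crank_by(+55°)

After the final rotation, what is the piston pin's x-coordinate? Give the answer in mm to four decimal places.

158.5990

set_geometry: r = 28 mm, L = 132 mm, e = 16 mm; θ ← 0°
rotate_crank_by(-28°): θ ← 0° -28° = -28°
rotate_crank_by(+48°): θ ← -28° +48° = 20°
rotate_crank_by(-59°): θ ← 20° -59° = -39°
rotate_crank_by(+51°): θ ← -39° +51° = 12°
rotate_crank_by(-72°): θ ← 12° -72° = -60°
rotate_crank_by(+55°): θ ← -60° +55° = -5°
crank pin P = (r cos θ, r sin θ) = (27.893452, -2.440361)
h = r sin θ − e = -2.440361 − 16 = -18.440361
x = r cos θ + √(L² − h²) = 27.893452 + √(17424.0 − 340.0469) = 27.893452 + 130.705597 = 158.599049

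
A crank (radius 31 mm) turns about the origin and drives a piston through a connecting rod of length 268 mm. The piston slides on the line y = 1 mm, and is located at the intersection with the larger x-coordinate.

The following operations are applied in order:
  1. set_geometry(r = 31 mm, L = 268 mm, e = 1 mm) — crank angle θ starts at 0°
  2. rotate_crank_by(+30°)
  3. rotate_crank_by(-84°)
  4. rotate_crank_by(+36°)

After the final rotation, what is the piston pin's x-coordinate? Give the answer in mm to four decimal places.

set_geometry: r = 31 mm, L = 268 mm, e = 1 mm; θ ← 0°
rotate_crank_by(+30°): θ ← 0° +30° = 30°
rotate_crank_by(-84°): θ ← 30° -84° = -54°
rotate_crank_by(+36°): θ ← -54° +36° = -18°
crank pin P = (r cos θ, r sin θ) = (29.482752, -9.579527)
h = r sin θ − e = -9.579527 − 1 = -10.579527
x = r cos θ + √(L² − h²) = 29.482752 + √(71824.0 − 111.9264) = 29.482752 + 267.791101 = 297.273853

297.2739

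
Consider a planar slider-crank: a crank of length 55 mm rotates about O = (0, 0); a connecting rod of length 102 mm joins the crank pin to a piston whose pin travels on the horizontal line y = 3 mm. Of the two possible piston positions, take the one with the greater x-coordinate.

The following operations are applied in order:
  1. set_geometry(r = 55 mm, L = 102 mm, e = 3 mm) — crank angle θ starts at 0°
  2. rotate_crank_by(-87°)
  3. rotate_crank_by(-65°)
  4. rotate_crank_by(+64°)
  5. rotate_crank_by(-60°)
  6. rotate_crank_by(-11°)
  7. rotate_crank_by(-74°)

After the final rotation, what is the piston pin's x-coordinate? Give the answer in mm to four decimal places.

set_geometry: r = 55 mm, L = 102 mm, e = 3 mm; θ ← 0°
rotate_crank_by(-87°): θ ← 0° -87° = -87°
rotate_crank_by(-65°): θ ← -87° -65° = -152°
rotate_crank_by(+64°): θ ← -152° +64° = -88°
rotate_crank_by(-60°): θ ← -88° -60° = -148°
rotate_crank_by(-11°): θ ← -148° -11° = -159°
rotate_crank_by(-74°): θ ← -159° -74° = -233°
crank pin P = (r cos θ, r sin θ) = (-33.099826, 43.924953)
h = r sin θ − e = 43.924953 − 3 = 40.924953
x = r cos θ + √(L² − h²) = -33.099826 + √(10404.0 − 1674.8518) = -33.099826 + 93.429911 = 60.330084

60.3301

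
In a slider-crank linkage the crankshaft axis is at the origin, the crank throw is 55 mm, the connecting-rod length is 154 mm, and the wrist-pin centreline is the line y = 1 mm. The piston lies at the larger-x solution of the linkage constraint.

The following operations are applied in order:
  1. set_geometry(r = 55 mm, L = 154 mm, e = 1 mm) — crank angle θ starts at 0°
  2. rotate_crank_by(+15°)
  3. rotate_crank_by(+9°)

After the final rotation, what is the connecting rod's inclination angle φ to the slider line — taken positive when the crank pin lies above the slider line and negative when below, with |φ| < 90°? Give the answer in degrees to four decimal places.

set_geometry: r = 55 mm, L = 154 mm, e = 1 mm; θ ← 0°
rotate_crank_by(+15°): θ ← 0° +15° = 15°
rotate_crank_by(+9°): θ ← 15° +9° = 24°
crank pin P = (r cos θ, r sin θ) = (50.245000, 22.370515)
h = r sin θ − e = 22.370515 − 1 = 21.370515
sin φ = h / L = 21.370515 / 154 = 0.13876958
φ = arcsin(0.13876958) = 7.976653°

7.9767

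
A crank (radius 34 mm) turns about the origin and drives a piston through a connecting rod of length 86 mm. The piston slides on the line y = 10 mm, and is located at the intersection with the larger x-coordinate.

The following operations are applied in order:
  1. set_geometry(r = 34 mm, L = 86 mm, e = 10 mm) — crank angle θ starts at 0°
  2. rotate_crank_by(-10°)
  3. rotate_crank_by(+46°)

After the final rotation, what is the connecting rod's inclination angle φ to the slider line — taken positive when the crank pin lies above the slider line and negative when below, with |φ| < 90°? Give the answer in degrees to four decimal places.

6.6671

set_geometry: r = 34 mm, L = 86 mm, e = 10 mm; θ ← 0°
rotate_crank_by(-10°): θ ← 0° -10° = -10°
rotate_crank_by(+46°): θ ← -10° +46° = 36°
crank pin P = (r cos θ, r sin θ) = (27.506578, 19.984699)
h = r sin θ − e = 19.984699 − 10 = 9.984699
sin φ = h / L = 9.984699 / 86 = 0.11610115
φ = arcsin(0.11610115) = 6.667142°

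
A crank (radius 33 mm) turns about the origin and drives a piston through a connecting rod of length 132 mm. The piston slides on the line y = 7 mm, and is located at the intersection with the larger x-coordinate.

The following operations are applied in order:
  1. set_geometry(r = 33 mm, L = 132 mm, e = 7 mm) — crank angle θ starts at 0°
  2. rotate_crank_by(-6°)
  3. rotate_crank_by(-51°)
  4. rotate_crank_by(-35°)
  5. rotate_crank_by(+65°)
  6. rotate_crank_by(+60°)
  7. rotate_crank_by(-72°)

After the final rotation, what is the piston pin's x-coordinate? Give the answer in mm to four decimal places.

154.6922

set_geometry: r = 33 mm, L = 132 mm, e = 7 mm; θ ← 0°
rotate_crank_by(-6°): θ ← 0° -6° = -6°
rotate_crank_by(-51°): θ ← -6° -51° = -57°
rotate_crank_by(-35°): θ ← -57° -35° = -92°
rotate_crank_by(+65°): θ ← -92° +65° = -27°
rotate_crank_by(+60°): θ ← -27° +60° = 33°
rotate_crank_by(-72°): θ ← 33° -72° = -39°
crank pin P = (r cos θ, r sin θ) = (25.645817, -20.767573)
h = r sin θ − e = -20.767573 − 7 = -27.767573
x = r cos θ + √(L² − h²) = 25.645817 + √(17424.0 − 771.0381) = 25.645817 + 129.046356 = 154.692172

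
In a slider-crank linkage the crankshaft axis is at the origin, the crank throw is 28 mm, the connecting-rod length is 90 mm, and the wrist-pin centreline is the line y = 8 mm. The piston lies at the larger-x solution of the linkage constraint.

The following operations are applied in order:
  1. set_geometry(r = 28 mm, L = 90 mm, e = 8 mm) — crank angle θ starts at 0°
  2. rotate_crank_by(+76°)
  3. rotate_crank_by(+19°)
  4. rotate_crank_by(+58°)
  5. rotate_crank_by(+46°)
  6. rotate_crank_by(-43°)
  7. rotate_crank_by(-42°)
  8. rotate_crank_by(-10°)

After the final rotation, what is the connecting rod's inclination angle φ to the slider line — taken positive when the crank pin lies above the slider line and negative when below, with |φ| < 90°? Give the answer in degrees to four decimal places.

set_geometry: r = 28 mm, L = 90 mm, e = 8 mm; θ ← 0°
rotate_crank_by(+76°): θ ← 0° +76° = 76°
rotate_crank_by(+19°): θ ← 76° +19° = 95°
rotate_crank_by(+58°): θ ← 95° +58° = 153°
rotate_crank_by(+46°): θ ← 153° +46° = 199°
rotate_crank_by(-43°): θ ← 199° -43° = 156°
rotate_crank_by(-42°): θ ← 156° -42° = 114°
rotate_crank_by(-10°): θ ← 114° -10° = 104°
crank pin P = (r cos θ, r sin θ) = (-6.773813, 27.168280)
h = r sin θ − e = 27.168280 − 8 = 19.168280
sin φ = h / L = 19.168280 / 90 = 0.21298089
φ = arcsin(0.21298089) = 12.297098°

12.2971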